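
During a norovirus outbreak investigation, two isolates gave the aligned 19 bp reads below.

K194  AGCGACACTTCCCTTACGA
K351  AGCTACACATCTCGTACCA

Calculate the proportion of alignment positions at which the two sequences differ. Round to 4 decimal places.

0.2632

Differing sites — 4:G/T; 9:T/A; 12:C/T; 14:T/G; 18:G/C.
There are 5 differences over 19 sites, so p = 5/19 = 0.2632.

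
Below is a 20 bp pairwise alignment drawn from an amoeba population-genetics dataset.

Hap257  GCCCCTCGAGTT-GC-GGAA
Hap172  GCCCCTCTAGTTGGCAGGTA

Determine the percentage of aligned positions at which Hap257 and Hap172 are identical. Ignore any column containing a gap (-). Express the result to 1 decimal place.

Excluding the 2 gap columns leaves 18 comparable sites.
The sequences differ at positions 8 (G/T), 19 (A/T).
16 of the 18 comparable sites match, so the percent identity is 16/18 × 100 = 88.9%.

88.9%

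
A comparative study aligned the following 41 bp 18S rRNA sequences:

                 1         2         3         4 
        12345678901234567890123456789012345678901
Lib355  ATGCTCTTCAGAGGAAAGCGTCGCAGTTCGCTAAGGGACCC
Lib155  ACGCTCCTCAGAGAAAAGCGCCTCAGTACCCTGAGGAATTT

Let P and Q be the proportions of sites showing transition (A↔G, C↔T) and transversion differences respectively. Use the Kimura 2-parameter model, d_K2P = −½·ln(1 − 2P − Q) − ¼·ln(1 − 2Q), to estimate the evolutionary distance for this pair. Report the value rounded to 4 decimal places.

0.3985

Differing sites — 2:T/C (Ti); 7:T/C (Ti); 14:G/A (Ti); 21:T/C (Ti); 23:G/T (Tv); 28:T/A (Tv); 30:G/C (Tv); 33:A/G (Ti); 37:G/A (Ti); 39:C/T (Ti); 40:C/T (Ti); 41:C/T (Ti).
Of the 12 differences, 9 transitions and 3 transversions over 41 sites: P = 9/41 = 0.219512, Q = 3/41 = 0.073171.
d = −0.5·ln(0.487805) − 0.25·ln(0.853658) = −0.5·(-0.717840) − 0.25·(-0.158225) = 0.3985.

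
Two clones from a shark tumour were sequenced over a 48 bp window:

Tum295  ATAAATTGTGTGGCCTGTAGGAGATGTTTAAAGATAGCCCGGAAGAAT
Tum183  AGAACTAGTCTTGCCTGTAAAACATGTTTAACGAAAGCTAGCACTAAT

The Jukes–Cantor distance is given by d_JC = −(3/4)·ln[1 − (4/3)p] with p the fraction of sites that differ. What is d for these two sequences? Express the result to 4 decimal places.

Mismatches occur at site 2 (T↔G), site 5 (A↔C), site 7 (T↔A), site 10 (G↔C), site 12 (G↔T), site 20 (G↔A), site 21 (G↔A), site 23 (G↔C), site 32 (A↔C), site 35 (T↔A), site 39 (C↔T), site 40 (C↔A), site 42 (G↔C), site 44 (A↔C), site 45 (G↔T).
p = 15/48 = 0.312500.
d = −0.75 · ln(1 − (4/3)·0.312500) = −0.75 · ln(0.583333) = −0.75 · (-0.538997) = 0.4042.

0.4042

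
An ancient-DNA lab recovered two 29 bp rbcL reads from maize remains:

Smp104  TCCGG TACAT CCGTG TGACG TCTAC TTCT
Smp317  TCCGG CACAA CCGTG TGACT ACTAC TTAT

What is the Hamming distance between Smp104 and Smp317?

Differing sites — 6:T/C; 10:T/A; 20:G/T; 21:T/A; 28:C/A.
That gives 5 mismatches out of 29 aligned sites, so the Hamming distance is 5.

5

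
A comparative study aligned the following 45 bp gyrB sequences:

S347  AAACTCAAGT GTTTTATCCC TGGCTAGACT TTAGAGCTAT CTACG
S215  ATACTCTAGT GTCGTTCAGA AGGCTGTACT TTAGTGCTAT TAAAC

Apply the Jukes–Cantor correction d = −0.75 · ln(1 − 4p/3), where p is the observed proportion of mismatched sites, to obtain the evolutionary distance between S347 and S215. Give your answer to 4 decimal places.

0.5254

Mismatches occur at site 2 (A↔T), site 7 (A↔T), site 13 (T↔C), site 14 (T↔G), site 16 (A↔T), site 17 (T↔C), site 18 (C↔A), site 19 (C↔G), site 20 (C↔A), site 21 (T↔A), site 26 (A↔G), site 27 (G↔T), site 35 (A↔T), site 41 (C↔T), site 42 (T↔A), site 44 (C↔A), site 45 (G↔C).
p = 17/45 = 0.377778.
d = −0.75 · ln(1 − (4/3)·0.377778) = −0.75 · ln(0.496296) = −0.75 · (-0.700583) = 0.5254.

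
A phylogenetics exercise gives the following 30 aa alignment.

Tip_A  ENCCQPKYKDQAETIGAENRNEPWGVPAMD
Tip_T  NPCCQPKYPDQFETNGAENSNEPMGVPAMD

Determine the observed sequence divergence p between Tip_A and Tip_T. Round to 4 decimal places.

Differing sites — 1:E/N; 2:N/P; 9:K/P; 12:A/F; 15:I/N; 20:R/S; 24:W/M.
There are 7 differences over 30 sites, so p = 7/30 = 0.2333.

0.2333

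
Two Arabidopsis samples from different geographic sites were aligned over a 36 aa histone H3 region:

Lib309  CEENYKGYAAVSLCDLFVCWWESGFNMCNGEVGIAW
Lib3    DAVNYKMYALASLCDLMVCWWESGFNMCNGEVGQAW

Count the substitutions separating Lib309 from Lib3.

Mismatches occur at site 1 (C↔D), site 2 (E↔A), site 3 (E↔V), site 7 (G↔M), site 10 (A↔L), site 11 (V↔A), site 17 (F↔M), site 34 (I↔Q).
That gives 8 mismatches out of 36 aligned sites, so the Hamming distance is 8.

8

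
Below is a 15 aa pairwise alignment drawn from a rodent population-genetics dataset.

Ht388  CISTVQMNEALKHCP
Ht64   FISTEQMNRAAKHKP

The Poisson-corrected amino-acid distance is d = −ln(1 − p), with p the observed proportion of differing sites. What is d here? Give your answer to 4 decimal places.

Differing sites — 1:C/F; 5:V/E; 9:E/R; 11:L/A; 14:C/K.
p = 5/15 = 0.333333.
d = −ln(1 − 0.333333) = −ln(0.666667) = 0.4055.

0.4055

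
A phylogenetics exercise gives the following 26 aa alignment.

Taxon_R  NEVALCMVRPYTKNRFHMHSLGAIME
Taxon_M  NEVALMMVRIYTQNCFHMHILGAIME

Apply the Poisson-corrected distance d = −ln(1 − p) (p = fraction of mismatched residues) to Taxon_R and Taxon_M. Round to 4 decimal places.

The sequences differ at positions 6 (C/M), 10 (P/I), 13 (K/Q), 15 (R/C), 20 (S/I).
p = 5/26 = 0.192308.
d = −ln(1 − 0.192308) = −ln(0.807692) = 0.2136.

0.2136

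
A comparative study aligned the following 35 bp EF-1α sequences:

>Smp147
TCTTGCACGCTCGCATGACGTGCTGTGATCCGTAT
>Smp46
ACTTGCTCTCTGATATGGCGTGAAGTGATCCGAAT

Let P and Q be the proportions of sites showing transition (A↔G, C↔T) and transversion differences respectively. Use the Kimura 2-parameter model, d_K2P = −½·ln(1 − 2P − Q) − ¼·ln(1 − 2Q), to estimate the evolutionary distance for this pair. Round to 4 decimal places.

Differing sites — 1:T/A (Tv); 7:A/T (Tv); 9:G/T (Tv); 12:C/G (Tv); 13:G/A (Ti); 14:C/T (Ti); 18:A/G (Ti); 23:C/A (Tv); 24:T/A (Tv); 33:T/A (Tv).
Of the 10 differences, 3 transitions and 7 transversions over 35 sites: P = 3/35 = 0.085714, Q = 7/35 = 0.200000.
d = −0.5·ln(0.628572) − 0.25·ln(0.600000) = −0.5·(-0.464305) − 0.25·(-0.510826) = 0.3599.

0.3599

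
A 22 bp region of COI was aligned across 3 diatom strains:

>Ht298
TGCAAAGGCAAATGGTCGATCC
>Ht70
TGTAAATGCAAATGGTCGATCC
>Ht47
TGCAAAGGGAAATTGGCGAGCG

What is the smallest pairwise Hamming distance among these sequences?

Pairwise Hamming distances:
  Ht298 vs Ht70: 2
  Ht298 vs Ht47: 5
  Ht70 vs Ht47: 7
The smallest is 2, between Ht298 and Ht70.

2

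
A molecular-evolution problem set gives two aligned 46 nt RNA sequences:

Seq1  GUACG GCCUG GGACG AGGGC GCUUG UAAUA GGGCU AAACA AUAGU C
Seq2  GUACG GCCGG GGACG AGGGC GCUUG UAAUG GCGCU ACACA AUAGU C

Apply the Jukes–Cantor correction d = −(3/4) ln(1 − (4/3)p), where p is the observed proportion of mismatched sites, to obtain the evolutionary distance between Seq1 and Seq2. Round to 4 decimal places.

0.0924

Mismatches occur at site 9 (U↔G), site 30 (A↔G), site 32 (G↔C), site 37 (A↔C).
p = 4/46 = 0.086957.
d = −0.75 · ln(1 − (4/3)·0.086957) = −0.75 · ln(0.884057) = −0.75 · (-0.123234) = 0.0924.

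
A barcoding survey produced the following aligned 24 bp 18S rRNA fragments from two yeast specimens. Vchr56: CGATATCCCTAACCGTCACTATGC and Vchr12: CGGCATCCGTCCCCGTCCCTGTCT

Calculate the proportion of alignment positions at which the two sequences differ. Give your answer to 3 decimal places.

Mismatches occur at site 3 (A/G), site 4 (T/C), site 9 (C/G), site 11 (A/C), site 12 (A/C), site 18 (A/C), site 21 (A/G), site 23 (G/C), site 24 (C/T).
There are 9 differences over 24 sites, so p = 9/24 = 0.375.

0.375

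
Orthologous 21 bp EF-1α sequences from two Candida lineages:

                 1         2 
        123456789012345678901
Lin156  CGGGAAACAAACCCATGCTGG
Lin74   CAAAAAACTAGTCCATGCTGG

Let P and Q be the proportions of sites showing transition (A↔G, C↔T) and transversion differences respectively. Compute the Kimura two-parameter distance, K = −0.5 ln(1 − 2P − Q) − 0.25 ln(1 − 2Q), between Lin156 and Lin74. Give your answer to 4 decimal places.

0.3960

Differing sites — 2:G/A (Ti); 3:G/A (Ti); 4:G/A (Ti); 9:A/T (Tv); 11:A/G (Ti); 12:C/T (Ti).
Of the 6 differences, 5 transitions and 1 transversion over 21 sites: P = 5/21 = 0.238095, Q = 1/21 = 0.047619.
d = −0.5·ln(0.476191) − 0.25·ln(0.904762) = −0.5·(-0.741936) − 0.25·(-0.100083) = 0.3960.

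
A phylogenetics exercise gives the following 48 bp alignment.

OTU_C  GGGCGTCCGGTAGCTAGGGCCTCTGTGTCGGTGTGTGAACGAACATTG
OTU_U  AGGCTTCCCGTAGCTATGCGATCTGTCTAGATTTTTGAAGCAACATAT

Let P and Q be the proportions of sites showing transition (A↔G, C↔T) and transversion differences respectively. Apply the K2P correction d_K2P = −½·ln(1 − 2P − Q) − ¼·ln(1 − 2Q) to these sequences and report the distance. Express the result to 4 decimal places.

0.4539

Differing sites — 1:G/A (Ti); 5:G/T (Tv); 9:G/C (Tv); 17:G/T (Tv); 19:G/C (Tv); 20:C/G (Tv); 21:C/A (Tv); 27:G/C (Tv); 29:C/A (Tv); 31:G/A (Ti); 33:G/T (Tv); 35:G/T (Tv); 40:C/G (Tv); 41:G/C (Tv); 47:T/A (Tv); 48:G/T (Tv).
Of the 16 differences, 2 transitions and 14 transversions over 48 sites: P = 2/48 = 0.041667, Q = 14/48 = 0.291667.
d = −0.5·ln(0.624999) − 0.25·ln(0.416666) = −0.5·(-0.470005) − 0.25·(-0.875470) = 0.4539.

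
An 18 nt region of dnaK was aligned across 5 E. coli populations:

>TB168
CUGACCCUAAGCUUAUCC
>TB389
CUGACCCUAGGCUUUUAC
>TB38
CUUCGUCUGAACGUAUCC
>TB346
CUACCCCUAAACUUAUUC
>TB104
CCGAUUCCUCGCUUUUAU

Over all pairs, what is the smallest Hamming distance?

3

Pairwise Hamming distances:
  TB168 vs TB389: 3
  TB168 vs TB38: 7
  TB168 vs TB346: 4
  TB168 vs TB104: 9
  TB389 vs TB38: 10
  TB389 vs TB346: 6
  TB389 vs TB104: 7
  TB38 vs TB346: 6
  TB38 vs TB104: 12
  TB346 vs TB104: 12
The smallest is 3, between TB168 and TB389.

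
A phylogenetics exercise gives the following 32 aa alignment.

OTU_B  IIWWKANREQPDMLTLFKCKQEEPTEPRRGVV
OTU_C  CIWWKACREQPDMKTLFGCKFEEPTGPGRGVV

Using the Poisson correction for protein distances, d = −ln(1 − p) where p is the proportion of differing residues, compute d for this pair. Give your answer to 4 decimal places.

0.2469

Differing sites — 1:I/C; 7:N/C; 14:L/K; 18:K/G; 21:Q/F; 26:E/G; 28:R/G.
p = 7/32 = 0.218750.
d = −ln(1 − 0.218750) = −ln(0.781250) = 0.2469.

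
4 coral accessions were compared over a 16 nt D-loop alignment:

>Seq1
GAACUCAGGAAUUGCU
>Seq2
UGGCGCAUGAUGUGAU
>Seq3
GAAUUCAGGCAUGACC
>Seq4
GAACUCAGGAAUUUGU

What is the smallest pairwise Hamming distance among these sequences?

Pairwise Hamming distances:
  Seq1 vs Seq2: 8
  Seq1 vs Seq3: 5
  Seq1 vs Seq4: 2
  Seq2 vs Seq3: 13
  Seq2 vs Seq4: 9
  Seq3 vs Seq4: 6
The smallest is 2, between Seq1 and Seq4.

2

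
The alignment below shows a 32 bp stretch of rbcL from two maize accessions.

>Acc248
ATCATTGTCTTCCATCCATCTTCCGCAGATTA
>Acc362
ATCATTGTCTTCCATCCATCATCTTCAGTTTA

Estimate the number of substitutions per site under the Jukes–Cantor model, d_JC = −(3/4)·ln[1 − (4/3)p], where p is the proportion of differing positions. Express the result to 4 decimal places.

0.1367

Mismatches occur at site 21 (T/A), site 24 (C/T), site 25 (G/T), site 29 (A/T).
p = 4/32 = 0.125000.
d = −0.75 · ln(1 − (4/3)·0.125000) = −0.75 · ln(0.833333) = −0.75 · (-0.182322) = 0.1367.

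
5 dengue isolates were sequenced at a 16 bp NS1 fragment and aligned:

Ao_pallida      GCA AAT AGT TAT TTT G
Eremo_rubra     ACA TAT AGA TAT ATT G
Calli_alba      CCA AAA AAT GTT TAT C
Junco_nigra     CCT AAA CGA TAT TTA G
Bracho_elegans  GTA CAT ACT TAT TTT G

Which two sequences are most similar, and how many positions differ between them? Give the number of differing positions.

3

Pairwise Hamming distances:
  Ao_pallida vs Eremo_rubra: 4
  Ao_pallida vs Calli_alba: 7
  Ao_pallida vs Junco_nigra: 6
  Ao_pallida vs Bracho_elegans: 3
  Eremo_rubra vs Calli_alba: 10
  Eremo_rubra vs Junco_nigra: 7
  Eremo_rubra vs Bracho_elegans: 6
  Calli_alba vs Junco_nigra: 9
  Calli_alba vs Bracho_elegans: 9
  Junco_nigra vs Bracho_elegans: 9
The smallest is 3, between Ao_pallida and Bracho_elegans.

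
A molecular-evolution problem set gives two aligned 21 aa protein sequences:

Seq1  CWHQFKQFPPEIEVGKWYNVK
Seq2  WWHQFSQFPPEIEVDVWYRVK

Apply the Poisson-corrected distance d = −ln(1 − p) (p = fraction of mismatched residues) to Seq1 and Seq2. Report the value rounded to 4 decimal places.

Differing sites — 1:C/W; 6:K/S; 15:G/D; 16:K/V; 19:N/R.
p = 5/21 = 0.238095.
d = −ln(1 − 0.238095) = −ln(0.761905) = 0.2719.

0.2719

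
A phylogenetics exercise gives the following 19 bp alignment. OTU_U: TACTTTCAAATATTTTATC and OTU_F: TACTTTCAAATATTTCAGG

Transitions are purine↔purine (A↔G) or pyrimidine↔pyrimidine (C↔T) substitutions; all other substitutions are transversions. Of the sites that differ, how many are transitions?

The sequences differ at positions 16 (T/C, transition), 18 (T/G, transversion), 19 (C/G, transversion).
Of the 3 differences, 1 transition and 2 transversions, so the answer is 1.

1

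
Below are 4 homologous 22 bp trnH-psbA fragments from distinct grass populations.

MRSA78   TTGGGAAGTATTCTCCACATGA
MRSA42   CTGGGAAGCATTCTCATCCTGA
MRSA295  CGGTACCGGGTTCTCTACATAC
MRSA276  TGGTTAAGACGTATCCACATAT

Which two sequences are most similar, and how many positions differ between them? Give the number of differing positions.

Pairwise Hamming distances:
  MRSA78 vs MRSA42: 5
  MRSA78 vs MRSA295: 11
  MRSA78 vs MRSA276: 9
  MRSA42 vs MRSA295: 12
  MRSA42 vs MRSA276: 13
  MRSA295 vs MRSA276: 10
The smallest is 5, between MRSA78 and MRSA42.

5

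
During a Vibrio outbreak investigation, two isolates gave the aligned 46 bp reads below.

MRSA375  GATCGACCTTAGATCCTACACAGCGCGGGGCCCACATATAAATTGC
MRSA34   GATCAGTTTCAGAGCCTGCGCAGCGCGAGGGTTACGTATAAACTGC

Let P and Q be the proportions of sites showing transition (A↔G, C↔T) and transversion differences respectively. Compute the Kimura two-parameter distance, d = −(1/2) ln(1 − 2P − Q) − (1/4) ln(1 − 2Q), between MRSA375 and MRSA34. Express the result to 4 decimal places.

0.4392

Differing sites — 5:G/A (Ti); 6:A/G (Ti); 7:C/T (Ti); 8:C/T (Ti); 10:T/C (Ti); 14:T/G (Tv); 18:A/G (Ti); 20:A/G (Ti); 28:G/A (Ti); 31:C/G (Tv); 32:C/T (Ti); 33:C/T (Ti); 36:A/G (Ti); 43:T/C (Ti).
Of the 14 differences, 12 transitions and 2 transversions over 46 sites: P = 12/46 = 0.260870, Q = 2/46 = 0.043478.
d = −0.5·ln(0.434782) − 0.25·ln(0.913044) = −0.5·(-0.832911) − 0.25·(-0.090971) = 0.4392.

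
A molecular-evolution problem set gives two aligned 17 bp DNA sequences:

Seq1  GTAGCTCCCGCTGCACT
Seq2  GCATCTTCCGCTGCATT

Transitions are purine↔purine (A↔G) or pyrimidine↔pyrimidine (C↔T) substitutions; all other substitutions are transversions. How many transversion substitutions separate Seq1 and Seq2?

Mismatches occur at site 2 (T↔C, transition), site 4 (G↔T, transversion), site 7 (C↔T, transition), site 16 (C↔T, transition).
Of the 4 differences, 3 transitions and 1 transversion, so the answer is 1.

1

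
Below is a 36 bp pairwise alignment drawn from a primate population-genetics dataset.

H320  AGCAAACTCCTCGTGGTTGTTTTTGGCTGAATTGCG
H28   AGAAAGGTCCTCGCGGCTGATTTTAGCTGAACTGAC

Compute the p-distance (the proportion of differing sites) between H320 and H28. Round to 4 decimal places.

0.2778

Differing sites — 3:C/A; 6:A/G; 7:C/G; 14:T/C; 17:T/C; 20:T/A; 25:G/A; 32:T/C; 35:C/A; 36:G/C.
There are 10 differences over 36 sites, so p = 10/36 = 0.2778.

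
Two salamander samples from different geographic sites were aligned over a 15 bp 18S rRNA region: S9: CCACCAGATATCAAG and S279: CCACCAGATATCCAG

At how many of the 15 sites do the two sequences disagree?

1

Differing sites — 13:A/C.
That gives 1 mismatch out of 15 aligned sites, so the Hamming distance is 1.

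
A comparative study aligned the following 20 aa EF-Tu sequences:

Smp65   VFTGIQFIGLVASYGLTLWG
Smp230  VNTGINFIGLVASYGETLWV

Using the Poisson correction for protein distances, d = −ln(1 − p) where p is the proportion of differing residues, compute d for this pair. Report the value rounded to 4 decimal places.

0.2231

The sequences differ at positions 2 (F/N), 6 (Q/N), 16 (L/E), 20 (G/V).
p = 4/20 = 0.200000.
d = −ln(1 − 0.200000) = −ln(0.800000) = 0.2231.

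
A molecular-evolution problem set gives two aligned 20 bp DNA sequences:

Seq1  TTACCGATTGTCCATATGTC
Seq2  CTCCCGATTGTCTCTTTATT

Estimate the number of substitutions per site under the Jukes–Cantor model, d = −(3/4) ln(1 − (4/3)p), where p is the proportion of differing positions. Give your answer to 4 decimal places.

0.4715

Mismatches occur at site 1 (T↔C), site 3 (A↔C), site 13 (C↔T), site 14 (A↔C), site 16 (A↔T), site 18 (G↔A), site 20 (C↔T).
p = 7/20 = 0.350000.
d = −0.75 · ln(1 − (4/3)·0.350000) = −0.75 · ln(0.533333) = −0.75 · (-0.628609) = 0.4715.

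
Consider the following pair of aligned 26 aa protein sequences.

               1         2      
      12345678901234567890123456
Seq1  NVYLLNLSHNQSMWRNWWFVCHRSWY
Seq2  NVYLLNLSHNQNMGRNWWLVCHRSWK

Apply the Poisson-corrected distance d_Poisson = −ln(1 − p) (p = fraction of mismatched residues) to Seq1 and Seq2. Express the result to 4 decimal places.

0.1671

Mismatches occur at site 12 (S→N), site 14 (W→G), site 19 (F→L), site 26 (Y→K).
p = 4/26 = 0.153846.
d = −ln(1 − 0.153846) = −ln(0.846154) = 0.1671.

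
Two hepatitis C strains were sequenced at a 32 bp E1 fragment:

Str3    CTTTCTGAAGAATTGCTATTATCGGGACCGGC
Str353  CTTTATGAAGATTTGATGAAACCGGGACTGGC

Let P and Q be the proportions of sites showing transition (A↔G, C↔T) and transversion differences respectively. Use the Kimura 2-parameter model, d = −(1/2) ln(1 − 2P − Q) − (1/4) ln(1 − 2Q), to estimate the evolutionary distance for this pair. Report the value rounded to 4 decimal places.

Differing sites — 5:C/A (Tv); 12:A/T (Tv); 16:C/A (Tv); 18:A/G (Ti); 19:T/A (Tv); 20:T/A (Tv); 22:T/C (Ti); 29:C/T (Ti).
Of the 8 differences, 3 transitions and 5 transversions over 32 sites: P = 3/32 = 0.093750, Q = 5/32 = 0.156250.
d = −0.5·ln(0.656250) − 0.25·ln(0.687500) = −0.5·(-0.421213) − 0.25·(-0.374693) = 0.3043.

0.3043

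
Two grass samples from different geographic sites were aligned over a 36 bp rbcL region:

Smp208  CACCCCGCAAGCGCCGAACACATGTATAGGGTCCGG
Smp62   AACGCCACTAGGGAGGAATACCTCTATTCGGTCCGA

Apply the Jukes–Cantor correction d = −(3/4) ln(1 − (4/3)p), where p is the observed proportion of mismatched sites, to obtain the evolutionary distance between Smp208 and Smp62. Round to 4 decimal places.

Mismatches occur at site 1 (C/A), site 4 (C/G), site 7 (G/A), site 9 (A/T), site 12 (C/G), site 14 (C/A), site 15 (C/G), site 19 (C/T), site 22 (A/C), site 24 (G/C), site 28 (A/T), site 29 (G/C), site 36 (G/A).
p = 13/36 = 0.361111.
d = −0.75 · ln(1 − (4/3)·0.361111) = −0.75 · ln(0.518519) = −0.75 · (-0.656779) = 0.4926.

0.4926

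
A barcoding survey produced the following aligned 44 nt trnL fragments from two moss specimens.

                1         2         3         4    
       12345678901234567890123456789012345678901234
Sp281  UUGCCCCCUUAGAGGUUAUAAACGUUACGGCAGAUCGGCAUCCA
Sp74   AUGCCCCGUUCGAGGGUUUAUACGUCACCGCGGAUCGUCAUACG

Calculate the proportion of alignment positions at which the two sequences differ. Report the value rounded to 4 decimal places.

Differing sites — 1:U/A; 8:C/G; 11:A/C; 16:U/G; 18:A/U; 21:A/U; 26:U/C; 29:G/C; 32:A/G; 38:G/U; 42:C/A; 44:A/G.
There are 12 differences over 44 sites, so p = 12/44 = 0.2727.

0.2727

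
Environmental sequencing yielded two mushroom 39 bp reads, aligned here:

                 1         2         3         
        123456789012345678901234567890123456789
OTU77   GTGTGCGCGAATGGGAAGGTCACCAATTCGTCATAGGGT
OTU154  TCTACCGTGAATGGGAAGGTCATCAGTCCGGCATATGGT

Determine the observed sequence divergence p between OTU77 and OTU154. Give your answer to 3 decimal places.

Mismatches occur at site 1 (G/T), site 2 (T/C), site 3 (G/T), site 4 (T/A), site 5 (G/C), site 8 (C/T), site 23 (C/T), site 26 (A/G), site 28 (T/C), site 31 (T/G), site 36 (G/T).
There are 11 differences over 39 sites, so p = 11/39 = 0.282.

0.282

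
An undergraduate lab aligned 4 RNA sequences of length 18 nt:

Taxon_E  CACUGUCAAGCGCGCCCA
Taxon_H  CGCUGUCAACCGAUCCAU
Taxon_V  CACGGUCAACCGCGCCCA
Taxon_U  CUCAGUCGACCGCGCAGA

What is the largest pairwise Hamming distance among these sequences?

8

Pairwise Hamming distances:
  Taxon_E vs Taxon_H: 6
  Taxon_E vs Taxon_V: 2
  Taxon_E vs Taxon_U: 6
  Taxon_H vs Taxon_V: 6
  Taxon_H vs Taxon_U: 8
  Taxon_V vs Taxon_U: 5
The largest is 8, between Taxon_H and Taxon_U.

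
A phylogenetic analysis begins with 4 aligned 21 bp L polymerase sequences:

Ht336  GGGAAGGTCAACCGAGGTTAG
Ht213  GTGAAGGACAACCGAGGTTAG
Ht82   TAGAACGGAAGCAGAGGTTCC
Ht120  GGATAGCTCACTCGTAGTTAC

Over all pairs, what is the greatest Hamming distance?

Pairwise Hamming distances:
  Ht336 vs Ht213: 2
  Ht336 vs Ht82: 9
  Ht336 vs Ht120: 8
  Ht213 vs Ht82: 9
  Ht213 vs Ht120: 10
  Ht82 vs Ht120: 14
The largest is 14, between Ht82 and Ht120.

14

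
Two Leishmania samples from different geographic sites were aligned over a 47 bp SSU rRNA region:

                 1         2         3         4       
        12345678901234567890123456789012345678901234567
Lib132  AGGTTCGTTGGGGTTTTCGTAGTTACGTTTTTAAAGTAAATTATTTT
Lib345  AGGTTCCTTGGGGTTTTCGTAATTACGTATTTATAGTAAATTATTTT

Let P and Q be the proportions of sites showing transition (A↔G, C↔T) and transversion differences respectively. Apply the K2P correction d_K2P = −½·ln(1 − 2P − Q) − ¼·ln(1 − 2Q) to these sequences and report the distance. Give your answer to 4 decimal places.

Mismatches occur at site 7 (G→C, transversion), site 22 (G→A, transition), site 29 (T→A, transversion), site 34 (A→T, transversion).
Of the 4 differences, 1 transition and 3 transversions over 47 sites: P = 1/47 = 0.021277, Q = 3/47 = 0.063830.
d = −0.5·ln(0.893616) − 0.25·ln(0.872340) = −0.5·(-0.112479) − 0.25·(-0.136576) = 0.0904.

0.0904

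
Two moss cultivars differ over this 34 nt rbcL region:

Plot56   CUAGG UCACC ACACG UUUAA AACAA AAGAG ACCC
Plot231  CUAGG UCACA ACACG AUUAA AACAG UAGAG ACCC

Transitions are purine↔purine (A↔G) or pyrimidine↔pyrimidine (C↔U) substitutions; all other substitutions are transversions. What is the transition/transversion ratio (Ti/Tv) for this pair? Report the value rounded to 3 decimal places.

0.333

Differing sites — 10:C/A (Tv); 16:U/A (Tv); 25:A/G (Ti); 26:A/U (Tv).
Of the 4 differences, 1 transition and 3 transversions, so Ti/Tv = 1/3 = 0.333.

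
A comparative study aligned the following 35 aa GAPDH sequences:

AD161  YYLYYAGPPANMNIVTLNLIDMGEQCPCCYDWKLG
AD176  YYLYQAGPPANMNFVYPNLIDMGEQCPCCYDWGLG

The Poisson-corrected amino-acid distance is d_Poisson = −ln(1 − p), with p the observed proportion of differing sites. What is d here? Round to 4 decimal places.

0.1542

The sequences differ at positions 5 (Y/Q), 14 (I/F), 16 (T/Y), 17 (L/P), 33 (K/G).
p = 5/35 = 0.142857.
d = −ln(1 − 0.142857) = −ln(0.857143) = 0.1542.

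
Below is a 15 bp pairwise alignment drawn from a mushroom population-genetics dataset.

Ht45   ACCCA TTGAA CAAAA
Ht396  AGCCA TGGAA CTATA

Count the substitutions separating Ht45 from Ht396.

The sequences differ at positions 2 (C/G), 7 (T/G), 12 (A/T), 14 (A/T).
That gives 4 mismatches out of 15 aligned sites, so the Hamming distance is 4.

4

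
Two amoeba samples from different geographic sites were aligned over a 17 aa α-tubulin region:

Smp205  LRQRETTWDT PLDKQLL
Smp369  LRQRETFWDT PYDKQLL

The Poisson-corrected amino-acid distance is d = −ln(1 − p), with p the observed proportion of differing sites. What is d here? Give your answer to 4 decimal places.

0.1252

Mismatches occur at site 7 (T/F), site 12 (L/Y).
p = 2/17 = 0.117647.
d = −ln(1 − 0.117647) = −ln(0.882353) = 0.1252.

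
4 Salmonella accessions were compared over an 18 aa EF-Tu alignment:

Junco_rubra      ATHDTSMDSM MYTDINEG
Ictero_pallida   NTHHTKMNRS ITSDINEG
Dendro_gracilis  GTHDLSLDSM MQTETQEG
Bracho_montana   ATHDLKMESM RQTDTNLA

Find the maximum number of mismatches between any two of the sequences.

14

Pairwise Hamming distances:
  Junco_rubra vs Ictero_pallida: 9
  Junco_rubra vs Dendro_gracilis: 7
  Junco_rubra vs Bracho_montana: 8
  Ictero_pallida vs Dendro_gracilis: 14
  Ictero_pallida vs Bracho_montana: 12
  Dendro_gracilis vs Bracho_montana: 9
The largest is 14, between Ictero_pallida and Dendro_gracilis.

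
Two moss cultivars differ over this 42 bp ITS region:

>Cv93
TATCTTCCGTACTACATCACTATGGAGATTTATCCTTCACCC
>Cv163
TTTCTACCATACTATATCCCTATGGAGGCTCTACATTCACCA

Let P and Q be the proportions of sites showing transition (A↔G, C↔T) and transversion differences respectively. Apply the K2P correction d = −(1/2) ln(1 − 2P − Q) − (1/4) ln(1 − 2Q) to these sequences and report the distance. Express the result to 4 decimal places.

0.3608

Mismatches occur at site 2 (A/T, transversion), site 6 (T/A, transversion), site 9 (G/A, transition), site 15 (C/T, transition), site 19 (A/C, transversion), site 28 (A/G, transition), site 29 (T/C, transition), site 31 (T/C, transition), site 32 (A/T, transversion), site 33 (T/A, transversion), site 35 (C/A, transversion), site 42 (C/A, transversion).
Of the 12 differences, 5 transitions and 7 transversions over 42 sites: P = 5/42 = 0.119048, Q = 7/42 = 0.166667.
d = −0.5·ln(0.595237) − 0.25·ln(0.666666) = −0.5·(-0.518796) − 0.25·(-0.405466) = 0.3608.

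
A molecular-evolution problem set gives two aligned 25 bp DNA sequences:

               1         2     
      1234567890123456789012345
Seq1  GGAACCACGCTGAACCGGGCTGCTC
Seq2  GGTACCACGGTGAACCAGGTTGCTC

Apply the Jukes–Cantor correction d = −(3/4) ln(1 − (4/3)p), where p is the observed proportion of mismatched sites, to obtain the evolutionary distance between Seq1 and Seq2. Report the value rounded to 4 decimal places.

Mismatches occur at site 3 (A/T), site 10 (C/G), site 17 (G/A), site 20 (C/T).
p = 4/25 = 0.160000.
d = −0.75 · ln(1 − (4/3)·0.160000) = −0.75 · ln(0.786667) = −0.75 · (-0.239950) = 0.1800.

0.1800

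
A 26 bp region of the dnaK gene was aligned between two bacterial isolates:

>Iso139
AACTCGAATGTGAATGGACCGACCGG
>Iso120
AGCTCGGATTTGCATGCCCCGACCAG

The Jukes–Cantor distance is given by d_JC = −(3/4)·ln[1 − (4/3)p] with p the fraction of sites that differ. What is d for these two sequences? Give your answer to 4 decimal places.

The sequences differ at positions 2 (A/G), 7 (A/G), 10 (G/T), 13 (A/C), 17 (G/C), 18 (A/C), 25 (G/A).
p = 7/26 = 0.269231.
d = −0.75 · ln(1 − (4/3)·0.269231) = −0.75 · ln(0.641025) = −0.75 · (-0.444687) = 0.3335.

0.3335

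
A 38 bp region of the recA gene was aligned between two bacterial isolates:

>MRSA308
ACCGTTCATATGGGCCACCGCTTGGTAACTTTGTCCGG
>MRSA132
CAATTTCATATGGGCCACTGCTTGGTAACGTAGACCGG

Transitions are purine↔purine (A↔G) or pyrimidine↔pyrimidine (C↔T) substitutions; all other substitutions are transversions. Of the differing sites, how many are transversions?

The sequences differ at positions 1 (A/C, transversion), 2 (C/A, transversion), 3 (C/A, transversion), 4 (G/T, transversion), 19 (C/T, transition), 30 (T/G, transversion), 32 (T/A, transversion), 34 (T/A, transversion).
Of the 8 differences, 1 transition and 7 transversions, so the answer is 7.

7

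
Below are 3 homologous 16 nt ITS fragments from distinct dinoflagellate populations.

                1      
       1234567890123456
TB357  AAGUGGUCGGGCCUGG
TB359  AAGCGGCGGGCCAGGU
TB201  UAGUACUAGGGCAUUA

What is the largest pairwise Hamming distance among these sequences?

Pairwise Hamming distances:
  TB357 vs TB359: 7
  TB357 vs TB201: 7
  TB359 vs TB201: 10
The largest is 10, between TB359 and TB201.

10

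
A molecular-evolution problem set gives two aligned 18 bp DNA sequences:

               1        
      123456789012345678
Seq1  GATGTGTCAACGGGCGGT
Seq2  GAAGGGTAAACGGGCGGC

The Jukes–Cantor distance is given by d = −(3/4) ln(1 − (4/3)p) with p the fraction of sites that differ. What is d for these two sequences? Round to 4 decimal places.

The sequences differ at positions 3 (T/A), 5 (T/G), 8 (C/A), 18 (T/C).
p = 4/18 = 0.222222.
d = −0.75 · ln(1 − (4/3)·0.222222) = −0.75 · ln(0.703704) = −0.75 · (-0.351397) = 0.2635.

0.2635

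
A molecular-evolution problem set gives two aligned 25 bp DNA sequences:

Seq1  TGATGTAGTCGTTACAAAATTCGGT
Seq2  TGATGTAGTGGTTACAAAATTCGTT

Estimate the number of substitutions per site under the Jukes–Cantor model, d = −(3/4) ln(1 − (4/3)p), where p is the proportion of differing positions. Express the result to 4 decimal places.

0.0846

Mismatches occur at site 10 (C/G), site 24 (G/T).
p = 2/25 = 0.080000.
d = −0.75 · ln(1 − (4/3)·0.080000) = −0.75 · ln(0.893333) = −0.75 · (-0.112796) = 0.0846.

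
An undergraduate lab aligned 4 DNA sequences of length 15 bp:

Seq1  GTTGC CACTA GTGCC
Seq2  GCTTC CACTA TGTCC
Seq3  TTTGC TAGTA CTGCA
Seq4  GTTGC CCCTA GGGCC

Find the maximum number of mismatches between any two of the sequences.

Pairwise Hamming distances:
  Seq1 vs Seq2: 5
  Seq1 vs Seq3: 5
  Seq1 vs Seq4: 2
  Seq2 vs Seq3: 9
  Seq2 vs Seq4: 5
  Seq3 vs Seq4: 7
The largest is 9, between Seq2 and Seq3.

9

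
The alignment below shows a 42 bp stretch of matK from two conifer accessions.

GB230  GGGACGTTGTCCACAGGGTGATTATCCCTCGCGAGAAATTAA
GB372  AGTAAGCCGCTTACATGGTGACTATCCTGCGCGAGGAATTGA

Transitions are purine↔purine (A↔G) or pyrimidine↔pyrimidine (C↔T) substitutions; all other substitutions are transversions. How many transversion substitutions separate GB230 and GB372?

4

The sequences differ at positions 1 (G/A, transition), 3 (G/T, transversion), 5 (C/A, transversion), 7 (T/C, transition), 8 (T/C, transition), 10 (T/C, transition), 11 (C/T, transition), 12 (C/T, transition), 16 (G/T, transversion), 22 (T/C, transition), 28 (C/T, transition), 29 (T/G, transversion), 36 (A/G, transition), 41 (A/G, transition).
Of the 14 differences, 10 transitions and 4 transversions, so the answer is 4.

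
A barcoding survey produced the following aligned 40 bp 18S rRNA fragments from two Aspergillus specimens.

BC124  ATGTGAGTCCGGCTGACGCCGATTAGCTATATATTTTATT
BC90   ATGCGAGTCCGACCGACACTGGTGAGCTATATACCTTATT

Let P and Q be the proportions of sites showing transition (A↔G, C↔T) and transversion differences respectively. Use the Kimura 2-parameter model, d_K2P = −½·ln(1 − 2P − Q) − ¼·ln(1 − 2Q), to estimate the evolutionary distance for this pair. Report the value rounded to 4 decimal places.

0.2895

The sequences differ at positions 4 (T/C, transition), 12 (G/A, transition), 14 (T/C, transition), 18 (G/A, transition), 20 (C/T, transition), 22 (A/G, transition), 24 (T/G, transversion), 34 (T/C, transition), 35 (T/C, transition).
Of the 9 differences, 8 transitions and 1 transversion over 40 sites: P = 8/40 = 0.200000, Q = 1/40 = 0.025000.
d = −0.5·ln(0.575000) − 0.25·ln(0.950000) = −0.5·(-0.553385) − 0.25·(-0.051293) = 0.2895.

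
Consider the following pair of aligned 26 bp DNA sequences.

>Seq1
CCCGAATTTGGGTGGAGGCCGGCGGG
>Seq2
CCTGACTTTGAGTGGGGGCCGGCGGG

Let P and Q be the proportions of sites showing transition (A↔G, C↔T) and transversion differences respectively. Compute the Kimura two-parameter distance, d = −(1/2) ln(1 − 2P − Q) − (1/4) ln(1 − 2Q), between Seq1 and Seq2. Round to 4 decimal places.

Mismatches occur at site 3 (C→T, transition), site 6 (A→C, transversion), site 11 (G→A, transition), site 16 (A→G, transition).
Of the 4 differences, 3 transitions and 1 transversion over 26 sites: P = 3/26 = 0.115385, Q = 1/26 = 0.038462.
d = −0.5·ln(0.730768) − 0.25·ln(0.923076) = −0.5·(-0.313659) − 0.25·(-0.080044) = 0.1768.

0.1768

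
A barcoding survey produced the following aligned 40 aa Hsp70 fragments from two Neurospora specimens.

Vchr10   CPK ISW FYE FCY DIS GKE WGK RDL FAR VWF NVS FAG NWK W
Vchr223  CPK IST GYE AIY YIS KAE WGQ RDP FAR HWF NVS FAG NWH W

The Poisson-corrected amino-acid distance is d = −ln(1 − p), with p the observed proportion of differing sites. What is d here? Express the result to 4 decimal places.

The sequences differ at positions 6 (W/T), 7 (F/G), 10 (F/A), 11 (C/I), 13 (D/Y), 16 (G/K), 17 (K/A), 21 (K/Q), 24 (L/P), 28 (V/H), 39 (K/H).
p = 11/40 = 0.275000.
d = −ln(1 − 0.275000) = −ln(0.725000) = 0.3216.

0.3216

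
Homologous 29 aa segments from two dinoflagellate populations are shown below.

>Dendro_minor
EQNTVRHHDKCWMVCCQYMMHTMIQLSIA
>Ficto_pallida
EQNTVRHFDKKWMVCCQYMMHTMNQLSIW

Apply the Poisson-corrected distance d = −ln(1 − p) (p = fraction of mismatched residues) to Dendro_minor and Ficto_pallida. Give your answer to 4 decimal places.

0.1484

Differing sites — 8:H/F; 11:C/K; 24:I/N; 29:A/W.
p = 4/29 = 0.137931.
d = −ln(1 − 0.137931) = −ln(0.862069) = 0.1484.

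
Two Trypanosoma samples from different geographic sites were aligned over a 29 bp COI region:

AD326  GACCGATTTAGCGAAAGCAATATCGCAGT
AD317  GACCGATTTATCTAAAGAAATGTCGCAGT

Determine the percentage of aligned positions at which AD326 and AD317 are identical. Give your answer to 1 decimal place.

The sequences differ at positions 11 (G/T), 13 (G/T), 18 (C/A), 22 (A/G).
25 of the 29 sites match, so the percent identity is 25/29 × 100 = 86.2%.

86.2%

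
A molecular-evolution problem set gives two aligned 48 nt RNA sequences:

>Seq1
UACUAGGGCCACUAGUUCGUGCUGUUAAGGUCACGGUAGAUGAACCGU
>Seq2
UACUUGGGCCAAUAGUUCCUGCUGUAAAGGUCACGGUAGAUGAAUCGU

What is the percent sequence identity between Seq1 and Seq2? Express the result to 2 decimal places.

The sequences differ at positions 5 (A/U), 12 (C/A), 19 (G/C), 26 (U/A), 45 (C/U).
43 of the 48 sites match, so the percent identity is 43/48 × 100 = 89.58%.

89.58%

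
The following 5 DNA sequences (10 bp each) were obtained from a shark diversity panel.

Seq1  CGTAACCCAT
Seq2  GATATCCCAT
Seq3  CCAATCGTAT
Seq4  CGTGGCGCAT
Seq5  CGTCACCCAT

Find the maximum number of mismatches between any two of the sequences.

Pairwise Hamming distances:
  Seq1 vs Seq2: 3
  Seq1 vs Seq3: 5
  Seq1 vs Seq4: 3
  Seq1 vs Seq5: 1
  Seq2 vs Seq3: 5
  Seq2 vs Seq4: 5
  Seq2 vs Seq5: 4
  Seq3 vs Seq4: 5
  Seq3 vs Seq5: 6
  Seq4 vs Seq5: 3
The largest is 6, between Seq3 and Seq5.

6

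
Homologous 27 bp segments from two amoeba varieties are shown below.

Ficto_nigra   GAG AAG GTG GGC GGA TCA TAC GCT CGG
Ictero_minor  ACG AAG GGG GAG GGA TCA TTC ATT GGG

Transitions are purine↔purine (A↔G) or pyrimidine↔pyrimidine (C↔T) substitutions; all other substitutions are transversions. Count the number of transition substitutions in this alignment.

4

The sequences differ at positions 1 (G/A, transition), 2 (A/C, transversion), 8 (T/G, transversion), 11 (G/A, transition), 12 (C/G, transversion), 20 (A/T, transversion), 22 (G/A, transition), 23 (C/T, transition), 25 (C/G, transversion).
Of the 9 differences, 4 transitions and 5 transversions, so the answer is 4.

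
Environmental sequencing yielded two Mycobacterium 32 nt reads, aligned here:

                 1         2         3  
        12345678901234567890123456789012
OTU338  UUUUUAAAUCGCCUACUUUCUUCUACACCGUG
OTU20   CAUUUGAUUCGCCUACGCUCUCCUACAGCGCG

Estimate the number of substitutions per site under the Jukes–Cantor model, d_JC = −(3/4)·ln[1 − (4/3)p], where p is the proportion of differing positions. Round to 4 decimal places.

0.3525

The sequences differ at positions 1 (U/C), 2 (U/A), 6 (A/G), 8 (A/U), 17 (U/G), 18 (U/C), 22 (U/C), 28 (C/G), 31 (U/C).
p = 9/32 = 0.281250.
d = −0.75 · ln(1 − (4/3)·0.281250) = −0.75 · ln(0.625000) = −0.75 · (-0.470004) = 0.3525.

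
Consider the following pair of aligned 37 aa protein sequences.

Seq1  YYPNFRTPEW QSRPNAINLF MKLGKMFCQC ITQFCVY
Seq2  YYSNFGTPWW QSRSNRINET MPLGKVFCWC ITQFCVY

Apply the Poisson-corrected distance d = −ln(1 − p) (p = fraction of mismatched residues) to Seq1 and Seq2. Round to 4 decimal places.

0.3151

Differing sites — 3:P/S; 6:R/G; 9:E/W; 14:P/S; 16:A/R; 19:L/E; 20:F/T; 22:K/P; 26:M/V; 29:Q/W.
p = 10/37 = 0.270270.
d = −ln(1 − 0.270270) = −ln(0.729730) = 0.3151.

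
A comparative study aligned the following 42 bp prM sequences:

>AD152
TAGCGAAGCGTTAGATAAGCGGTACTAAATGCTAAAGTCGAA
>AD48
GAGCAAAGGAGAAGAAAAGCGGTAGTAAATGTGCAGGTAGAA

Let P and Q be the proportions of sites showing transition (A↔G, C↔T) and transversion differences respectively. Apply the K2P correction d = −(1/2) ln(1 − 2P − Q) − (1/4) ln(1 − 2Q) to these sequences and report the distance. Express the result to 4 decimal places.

Mismatches occur at site 1 (T↔G, transversion), site 5 (G↔A, transition), site 9 (C↔G, transversion), site 10 (G↔A, transition), site 11 (T↔G, transversion), site 12 (T↔A, transversion), site 16 (T↔A, transversion), site 25 (C↔G, transversion), site 32 (C↔T, transition), site 33 (T↔G, transversion), site 34 (A↔C, transversion), site 36 (A↔G, transition), site 39 (C↔A, transversion).
Of the 13 differences, 4 transitions and 9 transversions over 42 sites: P = 4/42 = 0.095238, Q = 9/42 = 0.214286.
d = −0.5·ln(0.595238) − 0.25·ln(0.571428) = −0.5·(-0.518794) − 0.25·(-0.559617) = 0.3993.

0.3993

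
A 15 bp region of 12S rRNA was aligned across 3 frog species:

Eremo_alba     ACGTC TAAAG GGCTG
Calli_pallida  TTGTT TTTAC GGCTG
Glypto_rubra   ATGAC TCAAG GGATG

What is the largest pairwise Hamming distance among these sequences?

7

Pairwise Hamming distances:
  Eremo_alba vs Calli_pallida: 6
  Eremo_alba vs Glypto_rubra: 4
  Calli_pallida vs Glypto_rubra: 7
The largest is 7, between Calli_pallida and Glypto_rubra.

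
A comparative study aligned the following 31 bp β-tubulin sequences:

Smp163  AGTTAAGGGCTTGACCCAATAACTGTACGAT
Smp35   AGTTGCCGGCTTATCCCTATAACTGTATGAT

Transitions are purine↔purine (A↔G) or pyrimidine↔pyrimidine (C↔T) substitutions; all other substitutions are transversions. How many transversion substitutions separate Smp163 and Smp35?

Mismatches occur at site 5 (A→G, transition), site 6 (A→C, transversion), site 7 (G→C, transversion), site 13 (G→A, transition), site 14 (A→T, transversion), site 18 (A→T, transversion), site 28 (C→T, transition).
Of the 7 differences, 3 transitions and 4 transversions, so the answer is 4.

4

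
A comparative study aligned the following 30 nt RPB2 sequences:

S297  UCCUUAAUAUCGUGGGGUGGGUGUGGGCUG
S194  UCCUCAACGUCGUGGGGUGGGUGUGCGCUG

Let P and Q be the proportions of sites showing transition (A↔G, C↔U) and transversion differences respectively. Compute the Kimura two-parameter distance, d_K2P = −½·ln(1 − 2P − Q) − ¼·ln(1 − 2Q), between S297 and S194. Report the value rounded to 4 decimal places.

Differing sites — 5:U/C (Ti); 8:U/C (Ti); 9:A/G (Ti); 26:G/C (Tv).
Of the 4 differences, 3 transitions and 1 transversion over 30 sites: P = 3/30 = 0.100000, Q = 1/30 = 0.033333.
d = −0.5·ln(0.766667) − 0.25·ln(0.933334) = −0.5·(-0.265703) − 0.25·(-0.068992) = 0.1501.

0.1501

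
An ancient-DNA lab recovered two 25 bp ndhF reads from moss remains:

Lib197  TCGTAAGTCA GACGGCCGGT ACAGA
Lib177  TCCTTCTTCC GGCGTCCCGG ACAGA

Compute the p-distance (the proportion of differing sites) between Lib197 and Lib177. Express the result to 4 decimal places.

The sequences differ at positions 3 (G/C), 5 (A/T), 6 (A/C), 7 (G/T), 10 (A/C), 12 (A/G), 15 (G/T), 18 (G/C), 20 (T/G).
There are 9 differences over 25 sites, so p = 9/25 = 0.3600.

0.3600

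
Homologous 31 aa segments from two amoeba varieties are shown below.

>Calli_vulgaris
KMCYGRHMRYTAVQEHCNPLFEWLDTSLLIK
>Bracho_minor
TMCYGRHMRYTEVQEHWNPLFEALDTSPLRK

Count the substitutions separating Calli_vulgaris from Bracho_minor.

6

The sequences differ at positions 1 (K/T), 12 (A/E), 17 (C/W), 23 (W/A), 28 (L/P), 30 (I/R).
That gives 6 mismatches out of 31 aligned sites, so the Hamming distance is 6.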